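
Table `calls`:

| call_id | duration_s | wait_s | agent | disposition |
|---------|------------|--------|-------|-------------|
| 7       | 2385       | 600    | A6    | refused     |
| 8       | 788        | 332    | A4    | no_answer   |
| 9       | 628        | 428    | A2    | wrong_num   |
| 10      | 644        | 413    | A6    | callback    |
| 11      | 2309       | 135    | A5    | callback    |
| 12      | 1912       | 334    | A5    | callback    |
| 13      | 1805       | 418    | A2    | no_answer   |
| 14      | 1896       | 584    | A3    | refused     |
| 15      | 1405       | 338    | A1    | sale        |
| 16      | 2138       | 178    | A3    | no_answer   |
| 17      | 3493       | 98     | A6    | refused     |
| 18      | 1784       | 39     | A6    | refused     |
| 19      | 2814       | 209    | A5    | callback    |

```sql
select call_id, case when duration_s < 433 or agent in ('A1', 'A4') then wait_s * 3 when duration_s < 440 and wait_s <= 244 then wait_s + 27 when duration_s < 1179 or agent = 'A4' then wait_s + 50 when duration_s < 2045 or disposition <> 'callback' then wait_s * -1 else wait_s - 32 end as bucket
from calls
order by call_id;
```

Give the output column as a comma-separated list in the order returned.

call_id=7: duration_s < 2045 or disposition <> 'callback' → -600
call_id=8: duration_s < 433 or agent in ('A1', 'A4') → 996
call_id=9: duration_s < 1179 or agent = 'A4' → 478
call_id=10: duration_s < 1179 or agent = 'A4' → 463
call_id=11: ELSE → 103
call_id=12: duration_s < 2045 or disposition <> 'callback' → -334
call_id=13: duration_s < 2045 or disposition <> 'callback' → -418
call_id=14: duration_s < 2045 or disposition <> 'callback' → -584
call_id=15: duration_s < 433 or agent in ('A1', 'A4') → 1014
call_id=16: duration_s < 2045 or disposition <> 'callback' → -178
call_id=17: duration_s < 2045 or disposition <> 'callback' → -98
call_id=18: duration_s < 2045 or disposition <> 'callback' → -39
call_id=19: ELSE → 177

-600, 996, 478, 463, 103, -334, -418, -584, 1014, -178, -98, -39, 177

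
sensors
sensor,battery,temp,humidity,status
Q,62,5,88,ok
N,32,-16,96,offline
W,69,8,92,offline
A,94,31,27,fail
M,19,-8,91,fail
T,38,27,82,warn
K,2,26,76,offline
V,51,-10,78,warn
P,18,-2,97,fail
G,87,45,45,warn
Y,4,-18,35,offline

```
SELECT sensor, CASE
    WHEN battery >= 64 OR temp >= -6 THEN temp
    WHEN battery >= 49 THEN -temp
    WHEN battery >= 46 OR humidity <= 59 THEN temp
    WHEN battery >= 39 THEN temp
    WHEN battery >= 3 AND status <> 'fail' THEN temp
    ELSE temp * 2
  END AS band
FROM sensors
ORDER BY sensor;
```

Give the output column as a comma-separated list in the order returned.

31, 45, 26, -16, -16, -2, 5, 27, 10, 8, -18

sensor=A: battery >= 64 OR temp >= -6 → 31
sensor=G: battery >= 64 OR temp >= -6 → 45
sensor=K: battery >= 64 OR temp >= -6 → 26
sensor=M: ELSE → -16
sensor=N: battery >= 3 AND status <> 'fail' → -16
sensor=P: battery >= 64 OR temp >= -6 → -2
sensor=Q: battery >= 64 OR temp >= -6 → 5
sensor=T: battery >= 64 OR temp >= -6 → 27
sensor=V: battery >= 49 → 10
sensor=W: battery >= 64 OR temp >= -6 → 8
sensor=Y: battery >= 46 OR humidity <= 59 → -18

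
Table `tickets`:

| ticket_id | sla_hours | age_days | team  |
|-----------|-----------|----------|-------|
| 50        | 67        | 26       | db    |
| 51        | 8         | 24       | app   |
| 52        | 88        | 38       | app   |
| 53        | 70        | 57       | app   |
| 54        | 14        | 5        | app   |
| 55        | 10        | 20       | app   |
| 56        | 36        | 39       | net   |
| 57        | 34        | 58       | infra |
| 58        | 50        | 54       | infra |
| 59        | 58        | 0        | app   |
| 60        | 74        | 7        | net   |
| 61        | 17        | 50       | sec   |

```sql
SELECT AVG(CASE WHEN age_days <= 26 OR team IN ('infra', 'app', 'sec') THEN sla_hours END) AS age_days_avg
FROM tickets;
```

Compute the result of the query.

44.5454545455

ticket_id=50: ✓ → 67
ticket_id=51: ✓ → 8
ticket_id=52: ✓ → 88
ticket_id=53: ✓ → 70
ticket_id=54: ✓ → 14
ticket_id=55: ✓ → 10
ticket_id=56: ✗
ticket_id=57: ✓ → 34
ticket_id=58: ✓ → 50
ticket_id=59: ✓ → 58
ticket_id=60: ✓ → 74
ticket_id=61: ✓ → 17
age_days_avg = (67 + 8 + 88 + 70 + 14 + 10 + 34 + 50 + 58 + 74 + 17) / 11 = 44.5454545455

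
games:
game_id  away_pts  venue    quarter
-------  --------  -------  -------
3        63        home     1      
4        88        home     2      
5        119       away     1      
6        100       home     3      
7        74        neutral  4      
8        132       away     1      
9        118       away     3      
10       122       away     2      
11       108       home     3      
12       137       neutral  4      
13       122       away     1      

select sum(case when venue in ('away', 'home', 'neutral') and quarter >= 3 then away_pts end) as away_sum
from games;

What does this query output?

game_id=3: ✗
game_id=4: ✗
game_id=5: ✗
game_id=6: ✓ → 100
game_id=7: ✓ → 74
game_id=8: ✗
game_id=9: ✓ → 118
game_id=10: ✗
game_id=11: ✓ → 108
game_id=12: ✓ → 137
game_id=13: ✗
away_sum = 100 + 74 + 118 + 108 + 137 = 537

537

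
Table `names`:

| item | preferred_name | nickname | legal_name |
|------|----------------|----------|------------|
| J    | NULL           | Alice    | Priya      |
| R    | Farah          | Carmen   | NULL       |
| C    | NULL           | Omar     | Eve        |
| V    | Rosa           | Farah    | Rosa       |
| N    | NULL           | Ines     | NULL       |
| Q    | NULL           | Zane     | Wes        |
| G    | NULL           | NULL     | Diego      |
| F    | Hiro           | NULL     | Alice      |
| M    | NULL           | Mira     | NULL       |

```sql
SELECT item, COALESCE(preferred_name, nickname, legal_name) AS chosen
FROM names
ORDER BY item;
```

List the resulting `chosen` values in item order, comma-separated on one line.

Omar, Hiro, Diego, Alice, Mira, Ines, Zane, Farah, Rosa

item=C: preferred_name=NULL, nickname=Omar → Omar
item=F: preferred_name=Hiro → Hiro
item=G: preferred_name=NULL, nickname=NULL, legal_name=Diego → Diego
item=J: preferred_name=NULL, nickname=Alice → Alice
item=M: preferred_name=NULL, nickname=Mira → Mira
item=N: preferred_name=NULL, nickname=Ines → Ines
item=Q: preferred_name=NULL, nickname=Zane → Zane
item=R: preferred_name=Farah → Farah
item=V: preferred_name=Rosa → Rosa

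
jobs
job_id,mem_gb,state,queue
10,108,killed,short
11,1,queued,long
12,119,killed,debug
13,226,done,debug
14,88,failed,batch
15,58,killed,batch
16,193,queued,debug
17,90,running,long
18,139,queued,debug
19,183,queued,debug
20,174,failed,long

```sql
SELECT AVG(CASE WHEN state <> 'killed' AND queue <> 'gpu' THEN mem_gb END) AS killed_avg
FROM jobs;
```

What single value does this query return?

136.75

job_id=10: ✗
job_id=11: ✓ → 1
job_id=12: ✗
job_id=13: ✓ → 226
job_id=14: ✓ → 88
job_id=15: ✗
job_id=16: ✓ → 193
job_id=17: ✓ → 90
job_id=18: ✓ → 139
job_id=19: ✓ → 183
job_id=20: ✓ → 174
killed_avg = (1 + 226 + 88 + 193 + 90 + 139 + 183 + 174) / 8 = 136.75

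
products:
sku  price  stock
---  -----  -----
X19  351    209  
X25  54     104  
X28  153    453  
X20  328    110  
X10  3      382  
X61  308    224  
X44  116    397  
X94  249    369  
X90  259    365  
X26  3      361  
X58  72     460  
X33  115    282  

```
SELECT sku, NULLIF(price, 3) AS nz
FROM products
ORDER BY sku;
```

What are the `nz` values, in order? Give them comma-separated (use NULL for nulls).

NULL, 351, 328, 54, NULL, 153, 115, 116, 72, 308, 259, 249

sku=X10: price=3 vs 3: equal → NULL
sku=X19: price=351 vs 3: differ → 351
sku=X20: price=328 vs 3: differ → 328
sku=X25: price=54 vs 3: differ → 54
sku=X26: price=3 vs 3: equal → NULL
sku=X28: price=153 vs 3: differ → 153
sku=X33: price=115 vs 3: differ → 115
sku=X44: price=116 vs 3: differ → 116
sku=X58: price=72 vs 3: differ → 72
sku=X61: price=308 vs 3: differ → 308
sku=X90: price=259 vs 3: differ → 259
sku=X94: price=249 vs 3: differ → 249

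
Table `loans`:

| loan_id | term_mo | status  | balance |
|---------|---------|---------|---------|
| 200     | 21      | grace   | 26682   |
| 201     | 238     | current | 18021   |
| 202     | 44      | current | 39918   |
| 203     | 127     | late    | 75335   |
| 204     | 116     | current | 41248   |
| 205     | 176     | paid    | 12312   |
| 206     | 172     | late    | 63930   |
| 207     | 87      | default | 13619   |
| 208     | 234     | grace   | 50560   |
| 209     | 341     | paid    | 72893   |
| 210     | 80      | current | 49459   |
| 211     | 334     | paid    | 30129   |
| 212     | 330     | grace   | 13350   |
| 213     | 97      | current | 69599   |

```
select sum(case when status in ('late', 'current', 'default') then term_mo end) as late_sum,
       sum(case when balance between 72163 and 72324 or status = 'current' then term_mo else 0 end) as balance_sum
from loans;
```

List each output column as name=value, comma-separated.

[late_sum: status in ('late', 'current', 'default')]
loan_id=200: ✗
loan_id=201: ✓ → 238
loan_id=202: ✓ → 44
loan_id=203: ✓ → 127
loan_id=204: ✓ → 116
loan_id=205: ✗
loan_id=206: ✓ → 172
loan_id=207: ✓ → 87
loan_id=208: ✗
loan_id=209: ✗
loan_id=210: ✓ → 80
loan_id=211: ✗
loan_id=212: ✗
loan_id=213: ✓ → 97
late_sum = 238 + 44 + 127 + 116 + 172 + 87 + 80 + 97 = 961
—
[balance_sum: balance between 72163 and 72324 or status = 'current']
loan_id=200: ✗
loan_id=201: ✓ → 238
loan_id=202: ✓ → 44
loan_id=203: ✗
loan_id=204: ✓ → 116
loan_id=205: ✗
loan_id=206: ✗
loan_id=207: ✗
loan_id=208: ✗
loan_id=209: ✗
loan_id=210: ✓ → 80
loan_id=211: ✗
loan_id=212: ✗
loan_id=213: ✓ → 97
balance_sum = 238 + 44 + 116 + 80 + 97 = 575

late_sum=961, balance_sum=575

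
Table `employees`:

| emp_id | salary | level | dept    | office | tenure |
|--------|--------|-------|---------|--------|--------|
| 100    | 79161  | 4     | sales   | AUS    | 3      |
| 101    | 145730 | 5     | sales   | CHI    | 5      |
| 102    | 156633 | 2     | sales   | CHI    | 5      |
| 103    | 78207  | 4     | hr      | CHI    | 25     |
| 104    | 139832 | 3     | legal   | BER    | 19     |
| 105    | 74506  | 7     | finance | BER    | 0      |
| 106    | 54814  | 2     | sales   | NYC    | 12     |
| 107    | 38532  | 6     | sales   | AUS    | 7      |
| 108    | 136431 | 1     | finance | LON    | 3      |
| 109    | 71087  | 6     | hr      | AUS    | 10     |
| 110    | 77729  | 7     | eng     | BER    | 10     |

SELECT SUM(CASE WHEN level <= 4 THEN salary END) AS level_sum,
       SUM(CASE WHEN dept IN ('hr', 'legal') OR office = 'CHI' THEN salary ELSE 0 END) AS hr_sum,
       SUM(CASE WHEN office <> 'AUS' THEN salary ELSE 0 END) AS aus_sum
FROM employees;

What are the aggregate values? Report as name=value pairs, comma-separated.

level_sum=645078, hr_sum=591489, aus_sum=863882

[level_sum: level <= 4]
emp_id=100: ✓ → 79161
emp_id=101: ✗
emp_id=102: ✓ → 156633
emp_id=103: ✓ → 78207
emp_id=104: ✓ → 139832
emp_id=105: ✗
emp_id=106: ✓ → 54814
emp_id=107: ✗
emp_id=108: ✓ → 136431
emp_id=109: ✗
emp_id=110: ✗
level_sum = 79161 + 156633 + 78207 + 139832 + 54814 + 136431 = 645078
—
[hr_sum: dept IN ('hr', 'legal') OR office = 'CHI']
emp_id=100: ✗
emp_id=101: ✓ → 145730
emp_id=102: ✓ → 156633
emp_id=103: ✓ → 78207
emp_id=104: ✓ → 139832
emp_id=105: ✗
emp_id=106: ✗
emp_id=107: ✗
emp_id=108: ✗
emp_id=109: ✓ → 71087
emp_id=110: ✗
hr_sum = 145730 + 156633 + 78207 + 139832 + 71087 = 591489
—
[aus_sum: office <> 'AUS']
emp_id=100: ✗
emp_id=101: ✓ → 145730
emp_id=102: ✓ → 156633
emp_id=103: ✓ → 78207
emp_id=104: ✓ → 139832
emp_id=105: ✓ → 74506
emp_id=106: ✓ → 54814
emp_id=107: ✗
emp_id=108: ✓ → 136431
emp_id=109: ✗
emp_id=110: ✓ → 77729
aus_sum = 145730 + 156633 + 78207 + 139832 + 74506 + 54814 + 136431 + 77729 = 863882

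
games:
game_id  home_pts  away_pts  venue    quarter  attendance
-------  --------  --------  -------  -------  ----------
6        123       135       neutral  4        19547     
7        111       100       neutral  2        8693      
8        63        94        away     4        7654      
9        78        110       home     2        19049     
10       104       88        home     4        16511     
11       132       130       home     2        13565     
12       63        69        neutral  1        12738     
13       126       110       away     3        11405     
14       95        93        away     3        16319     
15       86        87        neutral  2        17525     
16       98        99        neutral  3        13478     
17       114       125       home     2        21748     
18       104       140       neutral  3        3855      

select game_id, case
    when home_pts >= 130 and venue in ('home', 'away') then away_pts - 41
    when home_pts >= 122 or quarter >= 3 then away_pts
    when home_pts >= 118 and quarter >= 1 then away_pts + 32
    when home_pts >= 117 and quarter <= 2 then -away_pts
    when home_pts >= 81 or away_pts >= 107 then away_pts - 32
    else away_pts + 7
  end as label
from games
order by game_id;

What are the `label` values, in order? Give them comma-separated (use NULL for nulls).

game_id=6: home_pts >= 122 or quarter >= 3 → 135
game_id=7: home_pts >= 81 or away_pts >= 107 → 68
game_id=8: home_pts >= 122 or quarter >= 3 → 94
game_id=9: home_pts >= 81 or away_pts >= 107 → 78
game_id=10: home_pts >= 122 or quarter >= 3 → 88
game_id=11: home_pts >= 130 and venue in ('home', 'away') → 89
game_id=12: ELSE → 76
game_id=13: home_pts >= 122 or quarter >= 3 → 110
game_id=14: home_pts >= 122 or quarter >= 3 → 93
game_id=15: home_pts >= 81 or away_pts >= 107 → 55
game_id=16: home_pts >= 122 or quarter >= 3 → 99
game_id=17: home_pts >= 81 or away_pts >= 107 → 93
game_id=18: home_pts >= 122 or quarter >= 3 → 140

135, 68, 94, 78, 88, 89, 76, 110, 93, 55, 99, 93, 140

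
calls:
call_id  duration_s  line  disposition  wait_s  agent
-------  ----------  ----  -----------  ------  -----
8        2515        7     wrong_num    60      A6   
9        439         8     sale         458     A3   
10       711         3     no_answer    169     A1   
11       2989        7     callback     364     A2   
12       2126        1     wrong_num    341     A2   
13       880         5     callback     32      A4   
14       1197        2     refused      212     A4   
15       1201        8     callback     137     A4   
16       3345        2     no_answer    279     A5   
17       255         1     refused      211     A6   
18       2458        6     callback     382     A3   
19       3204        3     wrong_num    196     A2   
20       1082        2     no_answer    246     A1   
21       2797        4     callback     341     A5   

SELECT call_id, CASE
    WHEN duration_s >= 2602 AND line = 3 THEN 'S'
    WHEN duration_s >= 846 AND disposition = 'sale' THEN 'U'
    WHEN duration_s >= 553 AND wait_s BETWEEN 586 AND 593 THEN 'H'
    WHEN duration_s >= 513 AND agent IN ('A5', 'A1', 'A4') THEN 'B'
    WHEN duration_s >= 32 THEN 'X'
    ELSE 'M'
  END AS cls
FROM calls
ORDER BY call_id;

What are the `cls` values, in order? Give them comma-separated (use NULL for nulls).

X, X, B, X, X, B, B, B, B, X, X, S, B, B

call_id=8: duration_s >= 32 → X
call_id=9: duration_s >= 32 → X
call_id=10: duration_s >= 513 AND agent IN ('A5', 'A1', 'A4') → B
call_id=11: duration_s >= 32 → X
call_id=12: duration_s >= 32 → X
call_id=13: duration_s >= 513 AND agent IN ('A5', 'A1', 'A4') → B
call_id=14: duration_s >= 513 AND agent IN ('A5', 'A1', 'A4') → B
call_id=15: duration_s >= 513 AND agent IN ('A5', 'A1', 'A4') → B
call_id=16: duration_s >= 513 AND agent IN ('A5', 'A1', 'A4') → B
call_id=17: duration_s >= 32 → X
call_id=18: duration_s >= 32 → X
call_id=19: duration_s >= 2602 AND line = 3 → S
call_id=20: duration_s >= 513 AND agent IN ('A5', 'A1', 'A4') → B
call_id=21: duration_s >= 513 AND agent IN ('A5', 'A1', 'A4') → B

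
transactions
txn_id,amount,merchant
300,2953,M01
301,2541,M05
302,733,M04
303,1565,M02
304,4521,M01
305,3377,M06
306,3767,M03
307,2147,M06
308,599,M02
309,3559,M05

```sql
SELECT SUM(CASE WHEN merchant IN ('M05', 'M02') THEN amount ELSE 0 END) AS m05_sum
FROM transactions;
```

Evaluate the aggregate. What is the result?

txn_id=300: ✗
txn_id=301: ✓ → 2541
txn_id=302: ✗
txn_id=303: ✓ → 1565
txn_id=304: ✗
txn_id=305: ✗
txn_id=306: ✗
txn_id=307: ✗
txn_id=308: ✓ → 599
txn_id=309: ✓ → 3559
m05_sum = 2541 + 1565 + 599 + 3559 = 8264

8264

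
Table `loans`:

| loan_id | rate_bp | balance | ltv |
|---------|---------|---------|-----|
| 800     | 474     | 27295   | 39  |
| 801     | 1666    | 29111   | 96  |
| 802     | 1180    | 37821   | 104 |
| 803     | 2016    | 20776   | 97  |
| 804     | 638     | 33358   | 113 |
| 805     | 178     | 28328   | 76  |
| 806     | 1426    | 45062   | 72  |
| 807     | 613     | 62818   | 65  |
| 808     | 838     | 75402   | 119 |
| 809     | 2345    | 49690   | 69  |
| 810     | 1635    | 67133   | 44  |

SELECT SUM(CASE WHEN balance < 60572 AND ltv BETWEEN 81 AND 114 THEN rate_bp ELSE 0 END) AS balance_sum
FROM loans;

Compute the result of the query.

loan_id=800: ✗
loan_id=801: ✓ → 1666
loan_id=802: ✓ → 1180
loan_id=803: ✓ → 2016
loan_id=804: ✓ → 638
loan_id=805: ✗
loan_id=806: ✗
loan_id=807: ✗
loan_id=808: ✗
loan_id=809: ✗
loan_id=810: ✗
balance_sum = 1666 + 1180 + 2016 + 638 = 5500

5500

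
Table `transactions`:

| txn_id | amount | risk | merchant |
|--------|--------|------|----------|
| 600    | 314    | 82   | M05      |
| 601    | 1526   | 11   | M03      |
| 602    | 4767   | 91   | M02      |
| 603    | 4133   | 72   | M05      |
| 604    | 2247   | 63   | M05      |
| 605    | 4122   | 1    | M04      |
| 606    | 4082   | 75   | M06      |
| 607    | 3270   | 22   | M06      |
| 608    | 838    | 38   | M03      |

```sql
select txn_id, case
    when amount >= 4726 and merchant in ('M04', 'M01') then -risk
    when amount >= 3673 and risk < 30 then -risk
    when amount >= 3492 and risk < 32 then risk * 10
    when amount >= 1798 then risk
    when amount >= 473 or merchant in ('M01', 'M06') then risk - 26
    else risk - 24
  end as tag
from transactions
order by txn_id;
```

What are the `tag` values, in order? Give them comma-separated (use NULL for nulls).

58, -15, 91, 72, 63, -1, 75, 22, 12

txn_id=600: ELSE → 58
txn_id=601: amount >= 473 or merchant in ('M01', 'M06') → -15
txn_id=602: amount >= 1798 → 91
txn_id=603: amount >= 1798 → 72
txn_id=604: amount >= 1798 → 63
txn_id=605: amount >= 3673 and risk < 30 → -1
txn_id=606: amount >= 1798 → 75
txn_id=607: amount >= 1798 → 22
txn_id=608: amount >= 473 or merchant in ('M01', 'M06') → 12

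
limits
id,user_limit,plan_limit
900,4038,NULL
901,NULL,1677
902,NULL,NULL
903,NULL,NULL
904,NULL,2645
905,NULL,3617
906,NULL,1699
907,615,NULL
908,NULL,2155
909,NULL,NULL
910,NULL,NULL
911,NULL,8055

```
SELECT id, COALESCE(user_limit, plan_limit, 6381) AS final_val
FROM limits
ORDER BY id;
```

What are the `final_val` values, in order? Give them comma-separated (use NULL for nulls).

id=900: user_limit=4038 → 4038
id=901: user_limit=NULL, plan_limit=1677 → 1677
id=902: user_limit=NULL, plan_limit=NULL, → literal 6381 → 6381
id=903: user_limit=NULL, plan_limit=NULL, → literal 6381 → 6381
id=904: user_limit=NULL, plan_limit=2645 → 2645
id=905: user_limit=NULL, plan_limit=3617 → 3617
id=906: user_limit=NULL, plan_limit=1699 → 1699
id=907: user_limit=615 → 615
id=908: user_limit=NULL, plan_limit=2155 → 2155
id=909: user_limit=NULL, plan_limit=NULL, → literal 6381 → 6381
id=910: user_limit=NULL, plan_limit=NULL, → literal 6381 → 6381
id=911: user_limit=NULL, plan_limit=8055 → 8055

4038, 1677, 6381, 6381, 2645, 3617, 1699, 615, 2155, 6381, 6381, 8055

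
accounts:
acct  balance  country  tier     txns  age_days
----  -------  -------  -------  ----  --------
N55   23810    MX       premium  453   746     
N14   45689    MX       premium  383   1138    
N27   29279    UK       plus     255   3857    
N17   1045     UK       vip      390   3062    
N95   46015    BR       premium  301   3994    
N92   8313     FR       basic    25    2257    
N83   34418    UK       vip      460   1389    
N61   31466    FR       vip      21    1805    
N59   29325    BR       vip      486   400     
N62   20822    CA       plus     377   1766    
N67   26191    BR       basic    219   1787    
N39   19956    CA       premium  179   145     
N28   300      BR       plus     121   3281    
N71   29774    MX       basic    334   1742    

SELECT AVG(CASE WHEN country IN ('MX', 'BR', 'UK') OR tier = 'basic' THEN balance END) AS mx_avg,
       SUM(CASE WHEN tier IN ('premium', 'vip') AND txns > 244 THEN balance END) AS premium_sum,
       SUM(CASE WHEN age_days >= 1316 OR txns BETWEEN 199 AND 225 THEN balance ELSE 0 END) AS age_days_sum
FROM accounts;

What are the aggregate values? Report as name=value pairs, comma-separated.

mx_avg=24923.5454545455, premium_sum=180302, age_days_sum=227623

[mx_avg: country IN ('MX', 'BR', 'UK') OR tier = 'basic']
acct=N55: ✓ → 23810
acct=N14: ✓ → 45689
acct=N27: ✓ → 29279
acct=N17: ✓ → 1045
acct=N95: ✓ → 46015
acct=N92: ✓ → 8313
acct=N83: ✓ → 34418
acct=N61: ✗
acct=N59: ✓ → 29325
acct=N62: ✗
acct=N67: ✓ → 26191
acct=N39: ✗
acct=N28: ✓ → 300
acct=N71: ✓ → 29774
mx_avg = (23810 + 45689 + 29279 + 1045 + 46015 + 8313 + 34418 + 29325 + 26191 + 300 + 29774) / 11 = 24923.5454545455
—
[premium_sum: tier IN ('premium', 'vip') AND txns > 244]
acct=N55: ✓ → 23810
acct=N14: ✓ → 45689
acct=N27: ✗
acct=N17: ✓ → 1045
acct=N95: ✓ → 46015
acct=N92: ✗
acct=N83: ✓ → 34418
acct=N61: ✗
acct=N59: ✓ → 29325
acct=N62: ✗
acct=N67: ✗
acct=N39: ✗
acct=N28: ✗
acct=N71: ✗
premium_sum = 23810 + 45689 + 1045 + 46015 + 34418 + 29325 = 180302
—
[age_days_sum: age_days >= 1316 OR txns BETWEEN 199 AND 225]
acct=N55: ✗
acct=N14: ✗
acct=N27: ✓ → 29279
acct=N17: ✓ → 1045
acct=N95: ✓ → 46015
acct=N92: ✓ → 8313
acct=N83: ✓ → 34418
acct=N61: ✓ → 31466
acct=N59: ✗
acct=N62: ✓ → 20822
acct=N67: ✓ → 26191
acct=N39: ✗
acct=N28: ✓ → 300
acct=N71: ✓ → 29774
age_days_sum = 29279 + 1045 + 46015 + 8313 + 34418 + 31466 + 20822 + 26191 + 300 + 29774 = 227623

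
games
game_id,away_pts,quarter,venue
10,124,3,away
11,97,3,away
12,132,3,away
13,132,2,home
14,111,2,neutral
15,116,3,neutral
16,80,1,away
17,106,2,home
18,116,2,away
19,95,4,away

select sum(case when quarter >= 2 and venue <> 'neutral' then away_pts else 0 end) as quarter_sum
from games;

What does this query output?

game_id=10: ✓ → 124
game_id=11: ✓ → 97
game_id=12: ✓ → 132
game_id=13: ✓ → 132
game_id=14: ✗
game_id=15: ✗
game_id=16: ✗
game_id=17: ✓ → 106
game_id=18: ✓ → 116
game_id=19: ✓ → 95
quarter_sum = 124 + 97 + 132 + 132 + 106 + 116 + 95 = 802

802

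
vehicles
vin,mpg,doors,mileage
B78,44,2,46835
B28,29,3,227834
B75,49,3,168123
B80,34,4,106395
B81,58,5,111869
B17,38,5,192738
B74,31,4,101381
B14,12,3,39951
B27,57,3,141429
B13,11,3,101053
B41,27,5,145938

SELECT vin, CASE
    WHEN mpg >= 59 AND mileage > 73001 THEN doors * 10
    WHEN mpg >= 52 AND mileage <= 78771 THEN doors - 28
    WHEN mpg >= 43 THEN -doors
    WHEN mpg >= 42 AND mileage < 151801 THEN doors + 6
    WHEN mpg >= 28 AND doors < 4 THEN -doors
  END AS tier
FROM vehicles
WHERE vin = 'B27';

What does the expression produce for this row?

-3

vin = B27: mpg=57, doors=3, mileage=141429.
mpg >= 59 AND mileage > 73001 → false
mpg >= 52 AND mileage <= 78771 → false
mpg >= 43 → true → -3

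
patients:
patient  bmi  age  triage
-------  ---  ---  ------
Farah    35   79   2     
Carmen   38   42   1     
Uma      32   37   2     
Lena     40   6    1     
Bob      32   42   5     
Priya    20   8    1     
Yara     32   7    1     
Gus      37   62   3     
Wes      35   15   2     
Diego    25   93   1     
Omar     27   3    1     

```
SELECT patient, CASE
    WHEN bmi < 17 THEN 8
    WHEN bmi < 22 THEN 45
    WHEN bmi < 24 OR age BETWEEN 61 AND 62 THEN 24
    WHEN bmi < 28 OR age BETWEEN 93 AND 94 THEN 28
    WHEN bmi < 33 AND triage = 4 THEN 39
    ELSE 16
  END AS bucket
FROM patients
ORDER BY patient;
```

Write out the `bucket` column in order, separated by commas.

16, 16, 28, 16, 24, 16, 28, 45, 16, 16, 16

patient=Bob: ELSE → 16
patient=Carmen: ELSE → 16
patient=Diego: bmi < 28 OR age BETWEEN 93 AND 94 → 28
patient=Farah: ELSE → 16
patient=Gus: bmi < 24 OR age BETWEEN 61 AND 62 → 24
patient=Lena: ELSE → 16
patient=Omar: bmi < 28 OR age BETWEEN 93 AND 94 → 28
patient=Priya: bmi < 22 → 45
patient=Uma: ELSE → 16
patient=Wes: ELSE → 16
patient=Yara: ELSE → 16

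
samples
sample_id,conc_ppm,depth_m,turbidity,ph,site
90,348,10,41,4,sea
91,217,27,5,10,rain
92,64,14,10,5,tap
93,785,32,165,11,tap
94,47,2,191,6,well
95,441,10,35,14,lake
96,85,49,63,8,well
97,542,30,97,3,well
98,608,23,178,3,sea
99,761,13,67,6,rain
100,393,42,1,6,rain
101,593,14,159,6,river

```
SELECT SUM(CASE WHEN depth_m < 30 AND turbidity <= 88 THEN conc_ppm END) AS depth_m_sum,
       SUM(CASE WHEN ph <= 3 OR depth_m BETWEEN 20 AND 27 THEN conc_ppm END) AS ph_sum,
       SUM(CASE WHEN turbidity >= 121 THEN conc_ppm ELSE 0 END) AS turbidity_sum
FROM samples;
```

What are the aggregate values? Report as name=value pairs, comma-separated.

[depth_m_sum: depth_m < 30 AND turbidity <= 88]
sample_id=90: ✓ → 348
sample_id=91: ✓ → 217
sample_id=92: ✓ → 64
sample_id=93: ✗
sample_id=94: ✗
sample_id=95: ✓ → 441
sample_id=96: ✗
sample_id=97: ✗
sample_id=98: ✗
sample_id=99: ✓ → 761
sample_id=100: ✗
sample_id=101: ✗
depth_m_sum = 348 + 217 + 64 + 441 + 761 = 1831
—
[ph_sum: ph <= 3 OR depth_m BETWEEN 20 AND 27]
sample_id=90: ✗
sample_id=91: ✓ → 217
sample_id=92: ✗
sample_id=93: ✗
sample_id=94: ✗
sample_id=95: ✗
sample_id=96: ✗
sample_id=97: ✓ → 542
sample_id=98: ✓ → 608
sample_id=99: ✗
sample_id=100: ✗
sample_id=101: ✗
ph_sum = 217 + 542 + 608 = 1367
—
[turbidity_sum: turbidity >= 121]
sample_id=90: ✗
sample_id=91: ✗
sample_id=92: ✗
sample_id=93: ✓ → 785
sample_id=94: ✓ → 47
sample_id=95: ✗
sample_id=96: ✗
sample_id=97: ✗
sample_id=98: ✓ → 608
sample_id=99: ✗
sample_id=100: ✗
sample_id=101: ✓ → 593
turbidity_sum = 785 + 47 + 608 + 593 = 2033

depth_m_sum=1831, ph_sum=1367, turbidity_sum=2033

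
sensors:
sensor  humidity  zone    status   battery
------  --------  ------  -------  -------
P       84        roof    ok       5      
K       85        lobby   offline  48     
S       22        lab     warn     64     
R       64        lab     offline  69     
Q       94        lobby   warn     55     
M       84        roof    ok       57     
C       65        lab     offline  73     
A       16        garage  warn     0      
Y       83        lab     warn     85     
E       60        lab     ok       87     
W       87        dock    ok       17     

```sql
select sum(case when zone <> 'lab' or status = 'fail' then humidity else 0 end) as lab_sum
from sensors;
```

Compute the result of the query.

450

sensor=P: ✓ → 84
sensor=K: ✓ → 85
sensor=S: ✗
sensor=R: ✗
sensor=Q: ✓ → 94
sensor=M: ✓ → 84
sensor=C: ✗
sensor=A: ✓ → 16
sensor=Y: ✗
sensor=E: ✗
sensor=W: ✓ → 87
lab_sum = 84 + 85 + 94 + 84 + 16 + 87 = 450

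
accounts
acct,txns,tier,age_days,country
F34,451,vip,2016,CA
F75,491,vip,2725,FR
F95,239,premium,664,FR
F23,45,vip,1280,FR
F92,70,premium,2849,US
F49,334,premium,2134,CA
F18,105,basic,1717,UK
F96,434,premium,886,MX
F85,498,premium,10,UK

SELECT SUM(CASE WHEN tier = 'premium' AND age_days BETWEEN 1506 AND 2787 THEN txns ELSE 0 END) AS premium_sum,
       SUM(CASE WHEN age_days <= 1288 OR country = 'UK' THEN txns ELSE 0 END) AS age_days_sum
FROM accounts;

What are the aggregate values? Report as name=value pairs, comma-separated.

premium_sum=334, age_days_sum=1321

[premium_sum: tier = 'premium' AND age_days BETWEEN 1506 AND 2787]
acct=F34: ✗
acct=F75: ✗
acct=F95: ✗
acct=F23: ✗
acct=F92: ✗
acct=F49: ✓ → 334
acct=F18: ✗
acct=F96: ✗
acct=F85: ✗
premium_sum = 334
—
[age_days_sum: age_days <= 1288 OR country = 'UK']
acct=F34: ✗
acct=F75: ✗
acct=F95: ✓ → 239
acct=F23: ✓ → 45
acct=F92: ✗
acct=F49: ✗
acct=F18: ✓ → 105
acct=F96: ✓ → 434
acct=F85: ✓ → 498
age_days_sum = 239 + 45 + 105 + 434 + 498 = 1321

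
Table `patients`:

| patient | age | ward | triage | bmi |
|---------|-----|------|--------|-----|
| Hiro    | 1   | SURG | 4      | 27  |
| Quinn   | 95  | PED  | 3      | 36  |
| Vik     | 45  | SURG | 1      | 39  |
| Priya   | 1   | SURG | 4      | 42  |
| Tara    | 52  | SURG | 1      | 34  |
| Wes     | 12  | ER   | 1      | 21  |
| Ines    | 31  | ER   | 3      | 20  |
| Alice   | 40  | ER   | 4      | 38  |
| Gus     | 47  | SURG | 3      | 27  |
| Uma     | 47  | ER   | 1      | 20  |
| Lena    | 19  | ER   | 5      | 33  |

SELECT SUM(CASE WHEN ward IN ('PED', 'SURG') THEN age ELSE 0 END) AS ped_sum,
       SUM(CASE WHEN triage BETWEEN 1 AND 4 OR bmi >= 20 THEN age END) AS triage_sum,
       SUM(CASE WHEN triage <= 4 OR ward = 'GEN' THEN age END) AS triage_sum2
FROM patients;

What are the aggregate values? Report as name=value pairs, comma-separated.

ped_sum=241, triage_sum=390, triage_sum2=371

[ped_sum: ward IN ('PED', 'SURG')]
patient=Hiro: ✓ → 1
patient=Quinn: ✓ → 95
patient=Vik: ✓ → 45
patient=Priya: ✓ → 1
patient=Tara: ✓ → 52
patient=Wes: ✗
patient=Ines: ✗
patient=Alice: ✗
patient=Gus: ✓ → 47
patient=Uma: ✗
patient=Lena: ✗
ped_sum = 1 + 95 + 45 + 1 + 52 + 47 = 241
—
[triage_sum: triage BETWEEN 1 AND 4 OR bmi >= 20]
patient=Hiro: ✓ → 1
patient=Quinn: ✓ → 95
patient=Vik: ✓ → 45
patient=Priya: ✓ → 1
patient=Tara: ✓ → 52
patient=Wes: ✓ → 12
patient=Ines: ✓ → 31
patient=Alice: ✓ → 40
patient=Gus: ✓ → 47
patient=Uma: ✓ → 47
patient=Lena: ✓ → 19
triage_sum = 1 + 95 + 45 + 1 + 52 + 12 + 31 + 40 + 47 + 47 + 19 = 390
—
[triage_sum2: triage <= 4 OR ward = 'GEN']
patient=Hiro: ✓ → 1
patient=Quinn: ✓ → 95
patient=Vik: ✓ → 45
patient=Priya: ✓ → 1
patient=Tara: ✓ → 52
patient=Wes: ✓ → 12
patient=Ines: ✓ → 31
patient=Alice: ✓ → 40
patient=Gus: ✓ → 47
patient=Uma: ✓ → 47
patient=Lena: ✗
triage_sum2 = 1 + 95 + 45 + 1 + 52 + 12 + 31 + 40 + 47 + 47 = 371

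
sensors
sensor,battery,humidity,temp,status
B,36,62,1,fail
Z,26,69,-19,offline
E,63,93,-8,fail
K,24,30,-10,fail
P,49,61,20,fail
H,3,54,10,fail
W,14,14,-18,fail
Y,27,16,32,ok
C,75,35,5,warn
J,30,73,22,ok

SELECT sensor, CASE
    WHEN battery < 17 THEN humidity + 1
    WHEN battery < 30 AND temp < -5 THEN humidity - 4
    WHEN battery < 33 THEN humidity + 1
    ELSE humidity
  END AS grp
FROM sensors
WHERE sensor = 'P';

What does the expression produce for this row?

sensor = P: battery=49, humidity=61, temp=20, status=fail.
battery < 17 → false
battery < 30 AND temp < -5 → false
battery < 33 → false
No prior WHEN matched → ELSE → 61

61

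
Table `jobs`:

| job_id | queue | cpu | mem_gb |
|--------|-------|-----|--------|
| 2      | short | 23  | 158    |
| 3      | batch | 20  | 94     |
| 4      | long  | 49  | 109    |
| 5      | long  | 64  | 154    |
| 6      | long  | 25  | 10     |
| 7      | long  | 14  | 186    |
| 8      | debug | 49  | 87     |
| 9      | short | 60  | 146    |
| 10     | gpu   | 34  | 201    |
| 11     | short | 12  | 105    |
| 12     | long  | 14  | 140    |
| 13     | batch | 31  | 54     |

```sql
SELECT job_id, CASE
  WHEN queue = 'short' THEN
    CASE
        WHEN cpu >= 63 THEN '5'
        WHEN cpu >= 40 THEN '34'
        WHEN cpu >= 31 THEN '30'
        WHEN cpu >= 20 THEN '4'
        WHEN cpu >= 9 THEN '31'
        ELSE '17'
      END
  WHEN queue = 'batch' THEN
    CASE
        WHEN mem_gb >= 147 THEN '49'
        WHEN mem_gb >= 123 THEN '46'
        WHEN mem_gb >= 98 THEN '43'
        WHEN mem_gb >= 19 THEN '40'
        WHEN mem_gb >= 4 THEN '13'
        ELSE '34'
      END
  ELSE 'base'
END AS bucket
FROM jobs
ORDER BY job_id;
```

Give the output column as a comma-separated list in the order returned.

job_id=2: queue='short' → inner[cpu >= 20] → 4
job_id=3: queue='batch' → inner[mem_gb >= 19] → 40
job_id=4: queue='long' → outer ELSE → base
job_id=5: queue='long' → outer ELSE → base
job_id=6: queue='long' → outer ELSE → base
job_id=7: queue='long' → outer ELSE → base
job_id=8: queue='debug' → outer ELSE → base
job_id=9: queue='short' → inner[cpu >= 40] → 34
job_id=10: queue='gpu' → outer ELSE → base
job_id=11: queue='short' → inner[cpu >= 9] → 31
job_id=12: queue='long' → outer ELSE → base
job_id=13: queue='batch' → inner[mem_gb >= 19] → 40

4, 40, base, base, base, base, base, 34, base, 31, base, 40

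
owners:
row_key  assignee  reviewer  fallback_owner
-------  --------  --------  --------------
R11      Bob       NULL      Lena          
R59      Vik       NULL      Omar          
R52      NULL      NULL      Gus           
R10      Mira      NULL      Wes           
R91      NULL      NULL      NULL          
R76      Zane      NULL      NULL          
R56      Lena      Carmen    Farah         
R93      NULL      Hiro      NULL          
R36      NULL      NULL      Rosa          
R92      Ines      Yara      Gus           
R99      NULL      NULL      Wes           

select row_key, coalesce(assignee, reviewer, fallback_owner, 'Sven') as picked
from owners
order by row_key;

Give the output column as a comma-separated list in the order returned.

Mira, Bob, Rosa, Gus, Lena, Vik, Zane, Sven, Ines, Hiro, Wes

row_key=R10: assignee=Mira → Mira
row_key=R11: assignee=Bob → Bob
row_key=R36: assignee=NULL, reviewer=NULL, fallback_owner=Rosa → Rosa
row_key=R52: assignee=NULL, reviewer=NULL, fallback_owner=Gus → Gus
row_key=R56: assignee=Lena → Lena
row_key=R59: assignee=Vik → Vik
row_key=R76: assignee=Zane → Zane
row_key=R91: assignee=NULL, reviewer=NULL, fallback_owner=NULL, → literal Sven → Sven
row_key=R92: assignee=Ines → Ines
row_key=R93: assignee=NULL, reviewer=Hiro → Hiro
row_key=R99: assignee=NULL, reviewer=NULL, fallback_owner=Wes → Wes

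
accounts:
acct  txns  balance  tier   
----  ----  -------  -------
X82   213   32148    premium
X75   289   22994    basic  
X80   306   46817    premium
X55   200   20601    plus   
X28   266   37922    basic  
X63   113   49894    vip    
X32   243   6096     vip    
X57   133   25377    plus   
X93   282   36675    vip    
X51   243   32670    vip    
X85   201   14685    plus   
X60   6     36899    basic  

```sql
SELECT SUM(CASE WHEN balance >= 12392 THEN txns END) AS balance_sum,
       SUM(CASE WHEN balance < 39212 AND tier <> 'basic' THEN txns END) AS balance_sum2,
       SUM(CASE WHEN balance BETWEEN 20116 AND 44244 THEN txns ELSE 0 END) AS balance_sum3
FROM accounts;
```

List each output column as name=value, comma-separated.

balance_sum=2252, balance_sum2=1515, balance_sum3=1632

[balance_sum: balance >= 12392]
acct=X82: ✓ → 213
acct=X75: ✓ → 289
acct=X80: ✓ → 306
acct=X55: ✓ → 200
acct=X28: ✓ → 266
acct=X63: ✓ → 113
acct=X32: ✗
acct=X57: ✓ → 133
acct=X93: ✓ → 282
acct=X51: ✓ → 243
acct=X85: ✓ → 201
acct=X60: ✓ → 6
balance_sum = 213 + 289 + 306 + 200 + 266 + 113 + 133 + 282 + 243 + 201 + 6 = 2252
—
[balance_sum2: balance < 39212 AND tier <> 'basic']
acct=X82: ✓ → 213
acct=X75: ✗
acct=X80: ✗
acct=X55: ✓ → 200
acct=X28: ✗
acct=X63: ✗
acct=X32: ✓ → 243
acct=X57: ✓ → 133
acct=X93: ✓ → 282
acct=X51: ✓ → 243
acct=X85: ✓ → 201
acct=X60: ✗
balance_sum2 = 213 + 200 + 243 + 133 + 282 + 243 + 201 = 1515
—
[balance_sum3: balance BETWEEN 20116 AND 44244]
acct=X82: ✓ → 213
acct=X75: ✓ → 289
acct=X80: ✗
acct=X55: ✓ → 200
acct=X28: ✓ → 266
acct=X63: ✗
acct=X32: ✗
acct=X57: ✓ → 133
acct=X93: ✓ → 282
acct=X51: ✓ → 243
acct=X85: ✗
acct=X60: ✓ → 6
balance_sum3 = 213 + 289 + 200 + 266 + 133 + 282 + 243 + 6 = 1632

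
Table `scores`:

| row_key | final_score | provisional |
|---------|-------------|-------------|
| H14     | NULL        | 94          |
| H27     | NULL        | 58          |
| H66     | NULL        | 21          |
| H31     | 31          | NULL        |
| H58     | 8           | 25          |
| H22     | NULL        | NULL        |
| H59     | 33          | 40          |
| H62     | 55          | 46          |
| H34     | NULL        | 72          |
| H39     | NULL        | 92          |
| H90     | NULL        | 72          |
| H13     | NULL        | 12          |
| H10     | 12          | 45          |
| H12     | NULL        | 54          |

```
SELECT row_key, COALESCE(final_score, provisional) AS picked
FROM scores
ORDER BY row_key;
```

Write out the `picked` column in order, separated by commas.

row_key=H10: final_score=12 → 12
row_key=H12: final_score=NULL, provisional=54 → 54
row_key=H13: final_score=NULL, provisional=12 → 12
row_key=H14: final_score=NULL, provisional=94 → 94
row_key=H22: final_score=NULL, provisional=NULL (all NULL) → NULL
row_key=H27: final_score=NULL, provisional=58 → 58
row_key=H31: final_score=31 → 31
row_key=H34: final_score=NULL, provisional=72 → 72
row_key=H39: final_score=NULL, provisional=92 → 92
row_key=H58: final_score=8 → 8
row_key=H59: final_score=33 → 33
row_key=H62: final_score=55 → 55
row_key=H66: final_score=NULL, provisional=21 → 21
row_key=H90: final_score=NULL, provisional=72 → 72

12, 54, 12, 94, NULL, 58, 31, 72, 92, 8, 33, 55, 21, 72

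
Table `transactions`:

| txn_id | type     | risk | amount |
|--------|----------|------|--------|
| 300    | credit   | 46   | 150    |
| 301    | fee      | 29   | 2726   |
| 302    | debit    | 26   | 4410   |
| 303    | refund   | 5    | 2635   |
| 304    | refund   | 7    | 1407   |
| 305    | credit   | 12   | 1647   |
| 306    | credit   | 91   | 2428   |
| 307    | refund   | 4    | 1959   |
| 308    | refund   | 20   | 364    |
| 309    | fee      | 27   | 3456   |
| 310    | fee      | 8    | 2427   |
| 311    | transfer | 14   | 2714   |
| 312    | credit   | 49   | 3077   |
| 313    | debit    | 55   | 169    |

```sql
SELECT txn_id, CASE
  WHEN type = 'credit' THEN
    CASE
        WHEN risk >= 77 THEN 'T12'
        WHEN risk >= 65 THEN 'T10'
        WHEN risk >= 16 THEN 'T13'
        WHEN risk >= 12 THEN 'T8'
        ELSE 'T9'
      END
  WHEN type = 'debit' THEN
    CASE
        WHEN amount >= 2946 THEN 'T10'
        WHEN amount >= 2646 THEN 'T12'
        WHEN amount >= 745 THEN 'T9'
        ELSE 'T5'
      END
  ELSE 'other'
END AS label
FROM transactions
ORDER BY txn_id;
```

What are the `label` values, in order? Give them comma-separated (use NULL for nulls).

T13, other, T10, other, other, T8, T12, other, other, other, other, other, T13, T5

txn_id=300: type='credit' → inner[risk >= 16] → T13
txn_id=301: type='fee' → outer ELSE → other
txn_id=302: type='debit' → inner[amount >= 2946] → T10
txn_id=303: type='refund' → outer ELSE → other
txn_id=304: type='refund' → outer ELSE → other
txn_id=305: type='credit' → inner[risk >= 12] → T8
txn_id=306: type='credit' → inner[risk >= 77] → T12
txn_id=307: type='refund' → outer ELSE → other
txn_id=308: type='refund' → outer ELSE → other
txn_id=309: type='fee' → outer ELSE → other
txn_id=310: type='fee' → outer ELSE → other
txn_id=311: type='transfer' → outer ELSE → other
txn_id=312: type='credit' → inner[risk >= 16] → T13
txn_id=313: type='debit' → inner[ELSE] → T5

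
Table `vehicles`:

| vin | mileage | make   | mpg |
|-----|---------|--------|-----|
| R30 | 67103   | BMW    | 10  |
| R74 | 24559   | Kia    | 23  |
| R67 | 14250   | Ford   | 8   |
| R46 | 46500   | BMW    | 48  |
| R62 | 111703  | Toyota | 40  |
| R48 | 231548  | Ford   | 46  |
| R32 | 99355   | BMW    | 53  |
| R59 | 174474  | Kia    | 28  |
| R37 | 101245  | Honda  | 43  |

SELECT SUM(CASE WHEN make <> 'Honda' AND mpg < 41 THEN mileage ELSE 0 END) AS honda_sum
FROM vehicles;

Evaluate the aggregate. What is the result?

vin=R30: ✓ → 67103
vin=R74: ✓ → 24559
vin=R67: ✓ → 14250
vin=R46: ✗
vin=R62: ✓ → 111703
vin=R48: ✗
vin=R32: ✗
vin=R59: ✓ → 174474
vin=R37: ✗
honda_sum = 67103 + 24559 + 14250 + 111703 + 174474 = 392089

392089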